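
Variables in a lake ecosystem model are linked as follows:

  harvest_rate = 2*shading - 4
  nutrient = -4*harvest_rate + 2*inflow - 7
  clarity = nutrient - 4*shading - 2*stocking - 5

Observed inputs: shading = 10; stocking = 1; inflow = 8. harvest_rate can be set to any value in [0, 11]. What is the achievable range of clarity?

-82 to -38

Intervening on harvest_rate fixes its value directly, overriding its dependence on shading.
Substituting into the nutrient equation gives nutrient = -4*harvest_rate + 9.
Substituting into the clarity equation gives clarity = -4*harvest_rate - 38.
Linear in harvest_rate, so extremes are at the endpoints: harvest_rate = 0 gives clarity = -38; harvest_rate = 11 gives clarity = -82.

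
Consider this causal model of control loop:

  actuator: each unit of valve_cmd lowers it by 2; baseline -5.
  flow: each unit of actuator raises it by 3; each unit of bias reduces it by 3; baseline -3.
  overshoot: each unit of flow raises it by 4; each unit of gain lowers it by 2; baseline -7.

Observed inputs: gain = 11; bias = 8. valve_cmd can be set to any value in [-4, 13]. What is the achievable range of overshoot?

Substituting into the flow equation gives flow = -6*valve_cmd - 42.
overshoot becomes -24*valve_cmd - 197.
Linear in valve_cmd, so extremes are at the endpoints: valve_cmd = -4 gives overshoot = -101; valve_cmd = 13 gives overshoot = -509.

-509 to -101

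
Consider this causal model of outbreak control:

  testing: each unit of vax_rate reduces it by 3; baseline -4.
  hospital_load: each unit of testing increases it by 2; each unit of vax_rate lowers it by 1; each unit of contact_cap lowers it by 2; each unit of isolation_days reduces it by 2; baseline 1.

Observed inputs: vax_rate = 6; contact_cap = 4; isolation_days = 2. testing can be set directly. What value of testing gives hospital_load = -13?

Intervening on testing fixes its value directly, overriding its dependence on vax_rate.
Substituting into the hospital_load equation gives hospital_load = 2*testing - 17.
Solve 2*testing - 17 = -13: testing = (-13 + 17) / 2 = 2.

testing = 2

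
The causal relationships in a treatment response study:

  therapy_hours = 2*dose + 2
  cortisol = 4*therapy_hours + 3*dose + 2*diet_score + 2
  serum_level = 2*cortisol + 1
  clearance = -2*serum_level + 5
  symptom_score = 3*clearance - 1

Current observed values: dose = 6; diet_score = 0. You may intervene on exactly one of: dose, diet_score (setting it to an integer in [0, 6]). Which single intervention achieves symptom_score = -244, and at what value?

set dose = 1

Intervening on dose: with other inputs at their observed values, symptom_score = -132*dose - 112. Solving for -244 gives dose = 1, within [0, 6].
Intervening on diet_score: symptom_score = -24*diet_score - 904. Reaching -244 requires diet_score = -55/2, not an integer.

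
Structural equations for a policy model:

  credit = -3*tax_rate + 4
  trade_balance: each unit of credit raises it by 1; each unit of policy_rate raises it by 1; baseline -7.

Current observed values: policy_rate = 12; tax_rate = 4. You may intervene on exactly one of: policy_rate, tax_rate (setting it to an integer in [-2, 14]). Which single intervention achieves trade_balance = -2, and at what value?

Intervening on policy_rate: with other inputs at their observed values, trade_balance = policy_rate - 15. Solving for -2 gives policy_rate = 13, within [-2, 14].
Intervening on tax_rate: trade_balance = -3*tax_rate + 9. Reaching -2 requires tax_rate = 11/3, not an integer.

set policy_rate = 13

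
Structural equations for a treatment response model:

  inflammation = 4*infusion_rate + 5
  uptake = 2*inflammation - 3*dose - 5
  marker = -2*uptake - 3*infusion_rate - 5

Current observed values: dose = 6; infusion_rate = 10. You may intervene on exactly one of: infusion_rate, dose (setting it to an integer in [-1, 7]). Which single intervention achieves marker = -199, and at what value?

Intervening on infusion_rate: marker = -19*infusion_rate + 21. Reaching -199 requires infusion_rate = 220/19, not an integer.
Intervening on dose: with other inputs at their observed values, marker = 6*dose - 205. Solving for -199 gives dose = 1, within [-1, 7].

set dose = 1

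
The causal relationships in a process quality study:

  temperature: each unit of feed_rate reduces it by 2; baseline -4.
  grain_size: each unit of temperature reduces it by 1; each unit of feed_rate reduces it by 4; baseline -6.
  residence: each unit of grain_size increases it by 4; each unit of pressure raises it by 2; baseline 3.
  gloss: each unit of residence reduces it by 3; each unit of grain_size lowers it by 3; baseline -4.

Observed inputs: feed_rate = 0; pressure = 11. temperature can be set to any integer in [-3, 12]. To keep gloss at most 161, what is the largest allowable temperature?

temperature = 10

Intervening on temperature fixes its value directly, overriding its dependence on feed_rate.
Substituting into the grain_size equation gives grain_size = -temperature - 6.
Substituting into the residence equation gives residence = -4*temperature + 1.
Substituting into the gloss equation gives gloss = 15*temperature + 11.
Require 15*temperature + 11 ≤ 161, so temperature ≤ 10.
The largest integer in [-3, 12] satisfying this is 10.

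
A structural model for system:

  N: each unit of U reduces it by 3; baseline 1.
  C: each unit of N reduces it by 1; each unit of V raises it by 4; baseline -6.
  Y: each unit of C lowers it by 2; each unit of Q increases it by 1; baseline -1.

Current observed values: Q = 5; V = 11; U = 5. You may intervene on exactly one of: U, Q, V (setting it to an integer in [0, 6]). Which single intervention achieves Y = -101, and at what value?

set Q = 4

Intervening on U: Y = -6*U - 70. Reaching -101 requires U = 31/6, not an integer.
Intervening on Q: with other inputs at their observed values, Y = Q - 105. Solving for -101 gives Q = 4, within [0, 6].
Intervening on V: Y = -8*V - 12. Reaching -101 requires V = 89/8, not an integer.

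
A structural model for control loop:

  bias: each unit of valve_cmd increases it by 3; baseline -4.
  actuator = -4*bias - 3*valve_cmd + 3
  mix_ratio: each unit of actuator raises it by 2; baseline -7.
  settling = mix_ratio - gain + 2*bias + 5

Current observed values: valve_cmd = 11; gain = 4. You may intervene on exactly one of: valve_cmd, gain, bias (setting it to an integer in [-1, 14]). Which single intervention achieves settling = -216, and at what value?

set valve_cmd = 10

Intervening on valve_cmd: with other inputs at their observed values, settling = -24*valve_cmd + 24. Solving for -216 gives valve_cmd = 10, within [-1, 14].
Intervening on gain: settling = -gain - 236. Reaching -216 requires gain = -20, outside [-1, 14].
Intervening on bias: settling = -6*bias - 66. Reaching -216 requires bias = 25, outside [-1, 14].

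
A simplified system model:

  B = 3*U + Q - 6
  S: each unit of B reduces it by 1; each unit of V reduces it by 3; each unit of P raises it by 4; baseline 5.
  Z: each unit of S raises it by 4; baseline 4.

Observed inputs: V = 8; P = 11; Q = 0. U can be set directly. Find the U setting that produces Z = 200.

U = -6

Substituting into the B equation gives B = 3*U - 6.
Substituting into the S equation gives S = -3*U + 31.
This gives Z = -12*U + 128.
Solve -12*U + 128 = 200: U = (200 - 128) / -12 = -6.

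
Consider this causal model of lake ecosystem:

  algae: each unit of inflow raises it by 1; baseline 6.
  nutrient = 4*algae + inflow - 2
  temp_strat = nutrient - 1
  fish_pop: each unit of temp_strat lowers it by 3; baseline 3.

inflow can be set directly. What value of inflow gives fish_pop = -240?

inflow = 12

Substituting into the nutrient equation gives nutrient = 5*inflow + 22.
Substituting into the temp_strat equation gives temp_strat = 5*inflow + 21.
Substituting into the fish_pop equation gives fish_pop = -15*inflow - 60.
Solve -15*inflow - 60 = -240: inflow = (-240 + 60) / -15 = 12.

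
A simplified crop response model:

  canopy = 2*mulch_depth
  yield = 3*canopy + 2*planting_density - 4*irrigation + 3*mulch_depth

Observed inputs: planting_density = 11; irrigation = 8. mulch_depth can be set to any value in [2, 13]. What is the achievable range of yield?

8 to 107

Substituting into the yield equation gives yield = 9*mulch_depth - 10.
Linear in mulch_depth, so extremes are at the endpoints: mulch_depth = 2 gives yield = 8; mulch_depth = 13 gives yield = 107.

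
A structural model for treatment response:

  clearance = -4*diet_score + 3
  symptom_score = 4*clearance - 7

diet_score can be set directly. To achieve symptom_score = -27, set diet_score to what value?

diet_score = 2

Substituting into the symptom_score equation gives symptom_score = -16*diet_score + 5.
Solve -16*diet_score + 5 = -27: diet_score = (-27 - 5) / -16 = 2.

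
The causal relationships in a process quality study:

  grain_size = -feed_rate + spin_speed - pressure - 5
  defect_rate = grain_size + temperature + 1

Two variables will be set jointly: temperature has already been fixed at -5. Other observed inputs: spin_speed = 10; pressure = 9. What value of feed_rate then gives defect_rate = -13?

With temperature held at -5:
Substituting into the grain_size equation gives grain_size = -feed_rate - 4.
Substituting into the defect_rate equation gives defect_rate = -feed_rate - 8.
Solve -feed_rate - 8 = -13: feed_rate = (-13 + 8) / -1 = 5.

feed_rate = 5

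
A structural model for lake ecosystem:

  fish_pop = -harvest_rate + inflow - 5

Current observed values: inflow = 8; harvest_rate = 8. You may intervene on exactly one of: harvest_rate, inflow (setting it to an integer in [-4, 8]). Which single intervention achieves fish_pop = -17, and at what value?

Intervening on harvest_rate: fish_pop = -harvest_rate + 3. Reaching -17 requires harvest_rate = 20, outside [-4, 8].
Intervening on inflow: with other inputs at their observed values, fish_pop = inflow - 13. Solving for -17 gives inflow = -4, within [-4, 8].

set inflow = -4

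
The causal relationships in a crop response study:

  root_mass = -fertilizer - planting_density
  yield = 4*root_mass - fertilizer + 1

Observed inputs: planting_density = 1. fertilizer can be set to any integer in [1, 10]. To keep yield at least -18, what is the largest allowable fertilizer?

Substituting into the root_mass equation gives root_mass = -fertilizer - 1.
yield becomes -5*fertilizer - 3.
Require -5*fertilizer - 3 ≥ -18, so fertilizer ≤ 3.
The largest integer in [1, 10] satisfying this is 3.

fertilizer = 3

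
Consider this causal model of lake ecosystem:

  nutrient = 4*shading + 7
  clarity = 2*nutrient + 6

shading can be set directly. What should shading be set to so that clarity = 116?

Substituting into the clarity equation gives clarity = 8*shading + 20.
Solve 8*shading + 20 = 116: shading = (116 - 20) / 8 = 12.

shading = 12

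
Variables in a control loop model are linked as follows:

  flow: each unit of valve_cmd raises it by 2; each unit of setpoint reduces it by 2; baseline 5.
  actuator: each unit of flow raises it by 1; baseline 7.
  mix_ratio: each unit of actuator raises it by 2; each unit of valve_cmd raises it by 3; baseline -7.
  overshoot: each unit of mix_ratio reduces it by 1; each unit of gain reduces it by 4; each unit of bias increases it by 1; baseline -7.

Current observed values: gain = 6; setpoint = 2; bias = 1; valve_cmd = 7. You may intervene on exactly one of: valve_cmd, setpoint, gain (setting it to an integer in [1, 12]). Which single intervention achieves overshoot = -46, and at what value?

set valve_cmd = 1

Intervening on valve_cmd: with other inputs at their observed values, overshoot = -7*valve_cmd - 39. Solving for -46 gives valve_cmd = 1, within [1, 12].
Intervening on setpoint: overshoot = 4*setpoint - 96. Reaching -46 requires setpoint = 25/2, not an integer.
Intervening on gain: overshoot = -4*gain - 64. Reaching -46 requires gain = -9/2, not an integer.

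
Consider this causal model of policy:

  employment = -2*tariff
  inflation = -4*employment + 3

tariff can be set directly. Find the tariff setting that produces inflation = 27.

Substituting into the inflation equation gives inflation = 8*tariff + 3.
Solve 8*tariff + 3 = 27: tariff = (27 - 3) / 8 = 3.

tariff = 3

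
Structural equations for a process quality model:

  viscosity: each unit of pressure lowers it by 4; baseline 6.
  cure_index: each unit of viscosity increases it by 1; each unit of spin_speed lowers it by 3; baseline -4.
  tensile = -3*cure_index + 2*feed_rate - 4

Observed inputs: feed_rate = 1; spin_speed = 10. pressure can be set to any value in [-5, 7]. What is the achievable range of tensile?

Substituting into the cure_index equation gives cure_index = -4*pressure - 28.
Substituting into the tensile equation gives tensile = 12*pressure + 82.
Linear in pressure, so extremes are at the endpoints: pressure = -5 gives tensile = 22; pressure = 7 gives tensile = 166.

22 to 166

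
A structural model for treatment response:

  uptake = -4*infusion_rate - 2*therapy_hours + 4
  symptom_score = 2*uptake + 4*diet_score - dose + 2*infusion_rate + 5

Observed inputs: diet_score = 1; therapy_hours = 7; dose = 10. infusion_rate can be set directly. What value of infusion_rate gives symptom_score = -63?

infusion_rate = 7

Substituting into the uptake equation gives uptake = -4*infusion_rate - 10.
So symptom_score = -6*infusion_rate - 21.
Solve -6*infusion_rate - 21 = -63: infusion_rate = (-63 + 21) / -6 = 7.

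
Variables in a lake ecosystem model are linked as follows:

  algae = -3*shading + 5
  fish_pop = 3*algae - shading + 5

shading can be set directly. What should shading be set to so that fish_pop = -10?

shading = 3

Substituting into the fish_pop equation gives fish_pop = -10*shading + 20.
Solve -10*shading + 20 = -10: shading = (-10 - 20) / -10 = 3.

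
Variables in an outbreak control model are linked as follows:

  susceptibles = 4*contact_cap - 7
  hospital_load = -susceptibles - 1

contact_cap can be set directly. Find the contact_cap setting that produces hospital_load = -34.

contact_cap = 10

Substituting into the hospital_load equation gives hospital_load = -4*contact_cap + 6.
Solve -4*contact_cap + 6 = -34: contact_cap = (-34 - 6) / -4 = 10.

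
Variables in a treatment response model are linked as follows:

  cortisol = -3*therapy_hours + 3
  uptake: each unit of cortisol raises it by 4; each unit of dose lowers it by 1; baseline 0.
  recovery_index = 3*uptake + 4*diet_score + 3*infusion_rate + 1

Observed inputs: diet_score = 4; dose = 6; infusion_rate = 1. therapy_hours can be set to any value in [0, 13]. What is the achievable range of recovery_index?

Substituting into the uptake equation gives uptake = -12*therapy_hours + 6.
Substituting into the recovery_index equation gives recovery_index = -36*therapy_hours + 38.
Linear in therapy_hours, so extremes are at the endpoints: therapy_hours = 0 gives recovery_index = 38; therapy_hours = 13 gives recovery_index = -430.

-430 to 38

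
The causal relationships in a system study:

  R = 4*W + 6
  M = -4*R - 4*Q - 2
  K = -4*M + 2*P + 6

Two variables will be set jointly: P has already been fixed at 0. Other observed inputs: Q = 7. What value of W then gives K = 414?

With P held at 0:
Substituting into the M equation gives M = -16*W - 54.
K becomes 64*W + 222.
Solve 64*W + 222 = 414: W = (414 - 222) / 64 = 3.

W = 3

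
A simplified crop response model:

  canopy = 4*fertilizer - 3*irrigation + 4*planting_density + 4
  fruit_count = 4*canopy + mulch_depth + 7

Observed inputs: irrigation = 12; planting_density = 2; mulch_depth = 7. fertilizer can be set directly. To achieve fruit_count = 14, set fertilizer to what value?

fertilizer = 6

Substituting into the canopy equation gives canopy = 4*fertilizer - 24.
Substituting into the fruit_count equation gives fruit_count = 16*fertilizer - 82.
Solve 16*fertilizer - 82 = 14: fertilizer = (14 + 82) / 16 = 6.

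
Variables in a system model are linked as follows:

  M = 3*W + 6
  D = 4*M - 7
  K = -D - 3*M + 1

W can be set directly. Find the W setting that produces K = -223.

Substituting into the D equation gives D = 12*W + 17.
So K = -21*W - 34.
Solve -21*W - 34 = -223: W = (-223 + 34) / -21 = 9.

W = 9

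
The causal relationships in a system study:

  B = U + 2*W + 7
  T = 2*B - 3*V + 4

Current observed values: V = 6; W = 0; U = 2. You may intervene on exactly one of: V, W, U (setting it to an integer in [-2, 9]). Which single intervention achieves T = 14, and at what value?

Intervening on V: T = -3*V + 22. Reaching 14 requires V = 8/3, not an integer.
Intervening on W: T = 4*W + 4. Reaching 14 requires W = 5/2, not an integer.
Intervening on U: with other inputs at their observed values, T = 2*U. Solving for 14 gives U = 7, within [-2, 9].

set U = 7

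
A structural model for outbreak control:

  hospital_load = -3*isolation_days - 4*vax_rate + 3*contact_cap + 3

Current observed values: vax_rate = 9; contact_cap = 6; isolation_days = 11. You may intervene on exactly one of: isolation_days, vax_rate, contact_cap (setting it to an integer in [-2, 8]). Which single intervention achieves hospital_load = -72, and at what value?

set contact_cap = -2

Intervening on isolation_days: hospital_load = -3*isolation_days - 15. Reaching -72 requires isolation_days = 19, outside [-2, 8].
Intervening on vax_rate: hospital_load = -4*vax_rate - 12. Reaching -72 requires vax_rate = 15, outside [-2, 8].
Intervening on contact_cap: with other inputs at their observed values, hospital_load = 3*contact_cap - 66. Solving for -72 gives contact_cap = -2, within [-2, 8].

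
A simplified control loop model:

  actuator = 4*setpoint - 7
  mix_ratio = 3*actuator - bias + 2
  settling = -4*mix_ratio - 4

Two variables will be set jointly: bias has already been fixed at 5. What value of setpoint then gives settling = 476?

setpoint = -8

With bias held at 5:
Substituting into the mix_ratio equation gives mix_ratio = 12*setpoint - 24.
settling becomes -48*setpoint + 92.
Solve -48*setpoint + 92 = 476: setpoint = (476 - 92) / -48 = -8.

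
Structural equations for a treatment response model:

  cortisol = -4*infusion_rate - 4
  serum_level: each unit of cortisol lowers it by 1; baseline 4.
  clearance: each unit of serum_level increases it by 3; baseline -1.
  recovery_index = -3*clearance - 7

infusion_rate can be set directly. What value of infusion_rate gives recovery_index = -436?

Substituting into the serum_level equation gives serum_level = 4*infusion_rate + 8.
clearance becomes 12*infusion_rate + 23.
Substituting into the recovery_index equation gives recovery_index = -36*infusion_rate - 76.
Solve -36*infusion_rate - 76 = -436: infusion_rate = (-436 + 76) / -36 = 10.

infusion_rate = 10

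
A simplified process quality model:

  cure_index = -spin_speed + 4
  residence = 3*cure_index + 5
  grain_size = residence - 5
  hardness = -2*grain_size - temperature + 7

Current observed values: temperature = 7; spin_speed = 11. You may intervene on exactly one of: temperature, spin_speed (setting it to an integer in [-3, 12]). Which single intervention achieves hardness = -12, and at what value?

set spin_speed = 2

Intervening on temperature: hardness = -temperature + 49. Reaching -12 requires temperature = 61, outside [-3, 12].
Intervening on spin_speed: with other inputs at their observed values, hardness = 6*spin_speed - 24. Solving for -12 gives spin_speed = 2, within [-3, 12].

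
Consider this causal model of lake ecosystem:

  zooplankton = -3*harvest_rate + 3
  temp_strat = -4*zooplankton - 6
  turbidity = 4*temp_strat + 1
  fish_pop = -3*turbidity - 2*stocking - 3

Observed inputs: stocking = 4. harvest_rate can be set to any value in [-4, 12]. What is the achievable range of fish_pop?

-1526 to 778

Substituting into the temp_strat equation gives temp_strat = 12*harvest_rate - 18.
Substituting into the turbidity equation gives turbidity = 48*harvest_rate - 71.
fish_pop becomes -144*harvest_rate + 202.
Linear in harvest_rate, so extremes are at the endpoints: harvest_rate = -4 gives fish_pop = 778; harvest_rate = 12 gives fish_pop = -1526.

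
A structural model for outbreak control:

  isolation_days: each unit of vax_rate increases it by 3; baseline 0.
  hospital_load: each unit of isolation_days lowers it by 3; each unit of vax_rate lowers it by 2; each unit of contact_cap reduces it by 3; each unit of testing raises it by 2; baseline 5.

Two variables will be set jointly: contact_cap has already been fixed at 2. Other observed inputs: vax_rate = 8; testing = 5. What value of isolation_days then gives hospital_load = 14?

isolation_days = -7

With contact_cap held at 2:
Intervening on isolation_days fixes its value directly, overriding its dependence on vax_rate.
Substituting into the hospital_load equation gives hospital_load = -3*isolation_days - 7.
Solve -3*isolation_days - 7 = 14: isolation_days = (14 + 7) / -3 = -7.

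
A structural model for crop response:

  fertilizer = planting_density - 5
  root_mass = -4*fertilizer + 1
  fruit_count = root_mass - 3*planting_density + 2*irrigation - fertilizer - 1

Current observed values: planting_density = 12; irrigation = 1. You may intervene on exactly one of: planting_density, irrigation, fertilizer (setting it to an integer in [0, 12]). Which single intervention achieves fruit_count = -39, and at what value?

set fertilizer = 1

Intervening on planting_density: fruit_count = -8*planting_density + 27. Reaching -39 requires planting_density = 33/4, not an integer.
Intervening on irrigation: fruit_count = 2*irrigation - 71. Reaching -39 requires irrigation = 16, outside [0, 12].
Intervening on fertilizer: with other inputs at their observed values, fruit_count = -5*fertilizer - 34. Solving for -39 gives fertilizer = 1, within [0, 12].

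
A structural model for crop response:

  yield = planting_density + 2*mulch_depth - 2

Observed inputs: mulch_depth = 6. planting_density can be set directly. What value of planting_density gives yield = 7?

Substituting into the yield equation gives yield = planting_density + 10.
Solve planting_density + 10 = 7: planting_density = (7 - 10) / 1 = -3.

planting_density = -3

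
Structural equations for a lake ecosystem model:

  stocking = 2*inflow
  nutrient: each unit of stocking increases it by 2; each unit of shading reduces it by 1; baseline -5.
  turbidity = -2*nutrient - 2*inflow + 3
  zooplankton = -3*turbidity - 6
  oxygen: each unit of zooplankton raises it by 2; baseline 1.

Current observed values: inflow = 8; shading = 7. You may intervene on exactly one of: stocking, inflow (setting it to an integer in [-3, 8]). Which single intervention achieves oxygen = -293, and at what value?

set inflow = -2

Intervening on stocking: oxygen = 24*stocking - 77. Reaching -293 requires stocking = -9, outside [-3, 8].
Intervening on inflow: with other inputs at their observed values, oxygen = 60*inflow - 173. Solving for -293 gives inflow = -2, within [-3, 8].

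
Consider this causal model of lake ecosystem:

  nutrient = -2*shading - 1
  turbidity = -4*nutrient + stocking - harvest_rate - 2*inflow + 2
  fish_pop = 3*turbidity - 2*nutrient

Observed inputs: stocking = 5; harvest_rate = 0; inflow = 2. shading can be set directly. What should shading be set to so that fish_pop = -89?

Substituting into the turbidity equation gives turbidity = 8*shading + 7.
Substituting into the fish_pop equation gives fish_pop = 28*shading + 23.
Solve 28*shading + 23 = -89: shading = (-89 - 23) / 28 = -4.

shading = -4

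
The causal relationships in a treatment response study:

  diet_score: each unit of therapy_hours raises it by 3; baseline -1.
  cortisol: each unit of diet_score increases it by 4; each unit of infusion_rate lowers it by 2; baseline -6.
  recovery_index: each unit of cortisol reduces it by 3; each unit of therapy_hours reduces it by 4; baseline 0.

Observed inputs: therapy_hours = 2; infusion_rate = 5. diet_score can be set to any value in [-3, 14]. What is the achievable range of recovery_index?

-128 to 76

Intervening on diet_score fixes its value directly, overriding its dependence on therapy_hours.
Substituting into the cortisol equation gives cortisol = 4*diet_score - 16.
Substituting into the recovery_index equation gives recovery_index = -12*diet_score + 40.
Linear in diet_score, so extremes are at the endpoints: diet_score = -3 gives recovery_index = 76; diet_score = 14 gives recovery_index = -128.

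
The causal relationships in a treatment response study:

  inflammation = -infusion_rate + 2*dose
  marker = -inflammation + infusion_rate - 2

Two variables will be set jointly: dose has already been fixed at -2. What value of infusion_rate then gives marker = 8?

infusion_rate = 3

With dose held at -2:
Substituting into the inflammation equation gives inflammation = -infusion_rate - 4.
Substituting into the marker equation gives marker = 2*infusion_rate + 2.
Solve 2*infusion_rate + 2 = 8: infusion_rate = (8 - 2) / 2 = 3.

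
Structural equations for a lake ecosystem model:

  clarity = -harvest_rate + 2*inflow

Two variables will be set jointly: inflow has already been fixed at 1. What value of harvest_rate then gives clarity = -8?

harvest_rate = 10

With inflow held at 1:
Substituting into the clarity equation gives clarity = -harvest_rate + 2.
Solve -harvest_rate + 2 = -8: harvest_rate = (-8 - 2) / -1 = 10.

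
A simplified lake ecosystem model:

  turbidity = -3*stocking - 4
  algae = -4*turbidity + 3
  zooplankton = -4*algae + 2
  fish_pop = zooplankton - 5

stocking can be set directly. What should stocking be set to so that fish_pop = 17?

stocking = -2

Substituting into the algae equation gives algae = 12*stocking + 19.
zooplankton becomes -48*stocking - 74.
Substituting into the fish_pop equation gives fish_pop = -48*stocking - 79.
Solve -48*stocking - 79 = 17: stocking = (17 + 79) / -48 = -2.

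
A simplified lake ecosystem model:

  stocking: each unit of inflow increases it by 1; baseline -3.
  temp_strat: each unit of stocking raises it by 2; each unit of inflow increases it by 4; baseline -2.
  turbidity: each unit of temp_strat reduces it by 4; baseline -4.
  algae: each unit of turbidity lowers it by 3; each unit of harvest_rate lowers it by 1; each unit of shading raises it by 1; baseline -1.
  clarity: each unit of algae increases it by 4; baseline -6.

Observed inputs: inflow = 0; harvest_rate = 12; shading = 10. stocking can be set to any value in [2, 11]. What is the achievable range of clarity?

Intervening on stocking fixes its value directly, overriding its dependence on inflow.
Substituting into the temp_strat equation gives temp_strat = 2*stocking - 2.
turbidity becomes -8*stocking + 4.
So algae = 24*stocking - 15.
clarity becomes 96*stocking - 66.
Linear in stocking, so extremes are at the endpoints: stocking = 2 gives clarity = 126; stocking = 11 gives clarity = 990.

126 to 990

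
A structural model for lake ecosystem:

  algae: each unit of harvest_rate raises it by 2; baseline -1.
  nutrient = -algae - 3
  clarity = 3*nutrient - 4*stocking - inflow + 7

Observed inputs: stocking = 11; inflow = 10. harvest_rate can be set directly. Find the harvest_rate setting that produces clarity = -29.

Substituting into the nutrient equation gives nutrient = -2*harvest_rate - 2.
Substituting into the clarity equation gives clarity = -6*harvest_rate - 53.
Solve -6*harvest_rate - 53 = -29: harvest_rate = (-29 + 53) / -6 = -4.

harvest_rate = -4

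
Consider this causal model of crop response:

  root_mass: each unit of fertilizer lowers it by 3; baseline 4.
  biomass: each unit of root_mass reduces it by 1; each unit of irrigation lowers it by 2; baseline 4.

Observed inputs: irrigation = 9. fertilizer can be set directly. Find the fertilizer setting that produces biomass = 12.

fertilizer = 10

Substituting into the biomass equation gives biomass = 3*fertilizer - 18.
Solve 3*fertilizer - 18 = 12: fertilizer = (12 + 18) / 3 = 10.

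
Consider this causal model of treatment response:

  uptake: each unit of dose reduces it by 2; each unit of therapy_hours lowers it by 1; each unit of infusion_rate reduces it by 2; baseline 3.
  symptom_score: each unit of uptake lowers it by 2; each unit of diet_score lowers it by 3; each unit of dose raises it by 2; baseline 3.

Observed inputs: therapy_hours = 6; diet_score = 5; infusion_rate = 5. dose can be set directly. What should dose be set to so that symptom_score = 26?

dose = 2

Substituting into the uptake equation gives uptake = -2*dose - 13.
Substituting into the symptom_score equation gives symptom_score = 6*dose + 14.
Solve 6*dose + 14 = 26: dose = (26 - 14) / 6 = 2.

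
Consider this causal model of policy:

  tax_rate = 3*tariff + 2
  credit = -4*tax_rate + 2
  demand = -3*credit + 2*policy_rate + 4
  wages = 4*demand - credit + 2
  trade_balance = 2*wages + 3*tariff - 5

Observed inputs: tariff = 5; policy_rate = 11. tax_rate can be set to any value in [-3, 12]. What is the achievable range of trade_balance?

-142 to 1418

Intervening on tax_rate fixes its value directly, overriding its dependence on tariff.
Substituting into the demand equation gives demand = 12*tax_rate + 20.
Substituting into the wages equation gives wages = 52*tax_rate + 80.
Substituting into the trade_balance equation gives trade_balance = 104*tax_rate + 170.
Linear in tax_rate, so extremes are at the endpoints: tax_rate = -3 gives trade_balance = -142; tax_rate = 12 gives trade_balance = 1418.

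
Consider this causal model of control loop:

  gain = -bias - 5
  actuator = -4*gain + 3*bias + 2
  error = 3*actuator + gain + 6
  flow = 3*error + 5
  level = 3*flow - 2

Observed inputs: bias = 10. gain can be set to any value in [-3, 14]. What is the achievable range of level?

Intervening on gain fixes its value directly, overriding its dependence on bias.
Substituting into the actuator equation gives actuator = -4*gain + 32.
This gives error = -11*gain + 102.
Substituting into the flow equation gives flow = -33*gain + 311.
This gives level = -99*gain + 931.
Linear in gain, so extremes are at the endpoints: gain = -3 gives level = 1228; gain = 14 gives level = -455.

-455 to 1228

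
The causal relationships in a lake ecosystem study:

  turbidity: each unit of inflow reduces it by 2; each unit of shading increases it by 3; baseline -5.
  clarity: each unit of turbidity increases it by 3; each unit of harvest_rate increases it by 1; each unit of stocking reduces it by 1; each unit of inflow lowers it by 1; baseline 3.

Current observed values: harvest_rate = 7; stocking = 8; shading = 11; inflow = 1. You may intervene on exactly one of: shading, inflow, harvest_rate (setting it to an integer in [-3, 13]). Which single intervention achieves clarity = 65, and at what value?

set inflow = 3

Intervening on shading: clarity = 9*shading - 20. Reaching 65 requires shading = 85/9, not an integer.
Intervening on inflow: with other inputs at their observed values, clarity = -7*inflow + 86. Solving for 65 gives inflow = 3, within [-3, 13].
Intervening on harvest_rate: clarity = harvest_rate + 72. Reaching 65 requires harvest_rate = -7, outside [-3, 13].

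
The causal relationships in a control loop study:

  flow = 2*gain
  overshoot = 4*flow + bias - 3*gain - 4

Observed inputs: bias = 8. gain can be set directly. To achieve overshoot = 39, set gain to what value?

gain = 7

Substituting into the overshoot equation gives overshoot = 5*gain + 4.
Solve 5*gain + 4 = 39: gain = (39 - 4) / 5 = 7.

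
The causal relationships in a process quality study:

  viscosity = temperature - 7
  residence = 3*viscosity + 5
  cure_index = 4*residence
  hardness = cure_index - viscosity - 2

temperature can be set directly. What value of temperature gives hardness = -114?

temperature = -5

Substituting into the residence equation gives residence = 3*temperature - 16.
Substituting into the cure_index equation gives cure_index = 12*temperature - 64.
Substituting into the hardness equation gives hardness = 11*temperature - 59.
Solve 11*temperature - 59 = -114: temperature = (-114 + 59) / 11 = -5.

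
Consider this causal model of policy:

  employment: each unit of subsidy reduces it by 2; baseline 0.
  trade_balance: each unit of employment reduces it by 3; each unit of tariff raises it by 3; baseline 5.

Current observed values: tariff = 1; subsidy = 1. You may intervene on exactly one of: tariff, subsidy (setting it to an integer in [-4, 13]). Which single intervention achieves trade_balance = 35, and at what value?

Intervening on tariff: with other inputs at their observed values, trade_balance = 3*tariff + 11. Solving for 35 gives tariff = 8, within [-4, 13].
Intervening on subsidy: trade_balance = 6*subsidy + 8. Reaching 35 requires subsidy = 9/2, not an integer.

set tariff = 8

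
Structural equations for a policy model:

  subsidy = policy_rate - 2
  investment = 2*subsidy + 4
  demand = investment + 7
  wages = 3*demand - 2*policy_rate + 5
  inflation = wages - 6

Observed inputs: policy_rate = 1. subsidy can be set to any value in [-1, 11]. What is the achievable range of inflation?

24 to 96

Intervening on subsidy fixes its value directly, overriding its dependence on policy_rate.
Substituting into the demand equation gives demand = 2*subsidy + 11.
Substituting into the wages equation gives wages = 6*subsidy + 36.
Substituting into the inflation equation gives inflation = 6*subsidy + 30.
Linear in subsidy, so extremes are at the endpoints: subsidy = -1 gives inflation = 24; subsidy = 11 gives inflation = 96.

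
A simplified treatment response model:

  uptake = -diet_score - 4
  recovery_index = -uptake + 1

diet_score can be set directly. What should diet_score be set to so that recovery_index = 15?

Substituting into the recovery_index equation gives recovery_index = diet_score + 5.
Solve diet_score + 5 = 15: diet_score = (15 - 5) / 1 = 10.

diet_score = 10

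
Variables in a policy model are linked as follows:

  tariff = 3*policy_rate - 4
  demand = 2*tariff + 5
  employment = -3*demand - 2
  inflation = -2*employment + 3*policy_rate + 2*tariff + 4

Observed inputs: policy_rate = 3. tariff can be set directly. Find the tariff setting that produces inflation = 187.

tariff = 10

Intervening on tariff fixes its value directly, overriding its dependence on policy_rate.
Substituting into the employment equation gives employment = -6*tariff - 17.
inflation becomes 14*tariff + 47.
Solve 14*tariff + 47 = 187: tariff = (187 - 47) / 14 = 10.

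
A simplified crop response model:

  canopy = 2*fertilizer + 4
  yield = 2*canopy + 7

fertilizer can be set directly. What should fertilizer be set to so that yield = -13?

Substituting into the yield equation gives yield = 4*fertilizer + 15.
Solve 4*fertilizer + 15 = -13: fertilizer = (-13 - 15) / 4 = -7.

fertilizer = -7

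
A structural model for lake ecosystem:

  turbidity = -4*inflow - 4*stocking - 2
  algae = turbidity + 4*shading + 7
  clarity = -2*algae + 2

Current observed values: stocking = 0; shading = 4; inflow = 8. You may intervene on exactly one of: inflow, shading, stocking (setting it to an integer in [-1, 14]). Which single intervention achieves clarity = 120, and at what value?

set stocking = 12

Intervening on inflow: clarity = 8*inflow - 40. Reaching 120 requires inflow = 20, outside [-1, 14].
Intervening on shading: clarity = -8*shading + 56. Reaching 120 requires shading = -8, outside [-1, 14].
Intervening on stocking: with other inputs at their observed values, clarity = 8*stocking + 24. Solving for 120 gives stocking = 12, within [-1, 14].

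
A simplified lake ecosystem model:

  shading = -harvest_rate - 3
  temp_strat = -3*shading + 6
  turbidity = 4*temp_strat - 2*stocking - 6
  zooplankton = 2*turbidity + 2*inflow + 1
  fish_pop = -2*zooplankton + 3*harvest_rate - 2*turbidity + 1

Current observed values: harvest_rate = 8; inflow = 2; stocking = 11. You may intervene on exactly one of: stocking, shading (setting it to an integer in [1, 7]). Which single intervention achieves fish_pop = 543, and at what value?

set shading = 7

Intervening on stocking: fish_pop = 12*stocking - 885. Reaching 543 requires stocking = 119, outside [1, 7].
Intervening on shading: with other inputs at their observed values, fish_pop = 72*shading + 39. Solving for 543 gives shading = 7, within [1, 7].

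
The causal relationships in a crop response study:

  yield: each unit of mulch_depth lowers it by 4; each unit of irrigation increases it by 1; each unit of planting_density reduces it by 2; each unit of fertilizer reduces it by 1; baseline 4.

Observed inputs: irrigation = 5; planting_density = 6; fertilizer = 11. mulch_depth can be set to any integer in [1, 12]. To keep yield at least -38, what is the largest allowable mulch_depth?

Substituting into the yield equation gives yield = -4*mulch_depth - 14.
Require -4*mulch_depth - 14 ≥ -38, so mulch_depth ≤ 6.
The largest integer in [1, 12] satisfying this is 6.

mulch_depth = 6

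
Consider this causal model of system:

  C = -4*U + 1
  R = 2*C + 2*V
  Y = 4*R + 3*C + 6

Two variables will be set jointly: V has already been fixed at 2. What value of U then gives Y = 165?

With V held at 2:
Substituting into the R equation gives R = -8*U + 6.
So Y = -44*U + 33.
Solve -44*U + 33 = 165: U = (165 - 33) / -44 = -3.

U = -3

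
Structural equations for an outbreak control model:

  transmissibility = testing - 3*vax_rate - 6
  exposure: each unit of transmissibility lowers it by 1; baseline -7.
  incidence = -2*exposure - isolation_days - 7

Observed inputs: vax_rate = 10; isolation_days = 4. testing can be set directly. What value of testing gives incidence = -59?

testing = 5

Substituting into the transmissibility equation gives transmissibility = testing - 36.
Substituting into the exposure equation gives exposure = -testing + 29.
incidence becomes 2*testing - 69.
Solve 2*testing - 69 = -59: testing = (-59 + 69) / 2 = 5.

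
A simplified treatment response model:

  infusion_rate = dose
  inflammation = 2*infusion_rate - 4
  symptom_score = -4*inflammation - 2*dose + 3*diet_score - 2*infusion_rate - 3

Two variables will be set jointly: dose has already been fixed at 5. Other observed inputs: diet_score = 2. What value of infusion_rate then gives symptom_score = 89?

infusion_rate = -8

With dose held at 5:
Intervening on infusion_rate fixes its value directly, overriding its dependence on dose.
Substituting into the symptom_score equation gives symptom_score = -10*infusion_rate + 9.
Solve -10*infusion_rate + 9 = 89: infusion_rate = (89 - 9) / -10 = -8.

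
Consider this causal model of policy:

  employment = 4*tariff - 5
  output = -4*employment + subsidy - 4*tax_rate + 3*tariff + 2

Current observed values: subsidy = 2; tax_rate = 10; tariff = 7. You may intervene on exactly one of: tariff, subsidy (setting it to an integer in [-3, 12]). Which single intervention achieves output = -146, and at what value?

Intervening on tariff: with other inputs at their observed values, output = -13*tariff - 16. Solving for -146 gives tariff = 10, within [-3, 12].
Intervening on subsidy: output = subsidy - 109. Reaching -146 requires subsidy = -37, outside [-3, 12].

set tariff = 10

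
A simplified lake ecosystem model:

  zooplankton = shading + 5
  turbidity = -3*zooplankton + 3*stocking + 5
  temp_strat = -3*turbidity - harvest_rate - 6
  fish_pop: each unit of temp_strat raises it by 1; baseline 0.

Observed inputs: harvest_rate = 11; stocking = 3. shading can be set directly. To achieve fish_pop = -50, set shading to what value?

Substituting into the turbidity equation gives turbidity = -3*shading - 1.
Substituting into the temp_strat equation gives temp_strat = 9*shading - 14.
Substituting into the fish_pop equation gives fish_pop = 9*shading - 14.
Solve 9*shading - 14 = -50: shading = (-50 + 14) / 9 = -4.

shading = -4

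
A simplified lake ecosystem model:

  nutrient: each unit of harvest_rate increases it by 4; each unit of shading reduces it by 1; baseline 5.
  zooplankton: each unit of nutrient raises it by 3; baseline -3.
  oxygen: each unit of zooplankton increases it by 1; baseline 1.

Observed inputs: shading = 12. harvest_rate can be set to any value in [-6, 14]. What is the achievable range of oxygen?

Substituting into the nutrient equation gives nutrient = 4*harvest_rate - 7.
This gives zooplankton = 12*harvest_rate - 24.
So oxygen = 12*harvest_rate - 23.
Linear in harvest_rate, so extremes are at the endpoints: harvest_rate = -6 gives oxygen = -95; harvest_rate = 14 gives oxygen = 145.

-95 to 145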